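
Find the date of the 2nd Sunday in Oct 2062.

The first Sunday of Oct 2062 is Oct 1.
The 2nd Sunday is 1 weeks later: 1 + 7 = 8.

Oct 8, 2062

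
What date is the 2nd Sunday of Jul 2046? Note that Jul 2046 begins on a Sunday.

Jul 2046 begins on a Sunday, so the first Sunday is Jul 1.
The 2nd Sunday is 1 weeks later: 1 + 7 = 8.

Jul 8, 2046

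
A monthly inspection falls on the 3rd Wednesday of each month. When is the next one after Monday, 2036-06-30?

June 2036 starts on a Sunday; its first Wednesday is the 4th, so the 3rd Wednesday is the 18th — 2036-06-18.
That is not after 2036-06-30, so look at July 2036.
July 2036 starts on a Tuesday; its first Wednesday is the 2nd, so the 3rd Wednesday is the 16th — 2036-07-16.

2036-07-16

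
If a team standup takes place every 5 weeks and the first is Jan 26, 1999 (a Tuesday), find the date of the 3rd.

Apr 6, 1999

The 3rd occurrence is 2 intervals after the first: 2 × 35 = 70 days after Jan 26, 1999.
Jan has 31 days — 5 days to the end of Jan leaves 65.
Feb has 28 days (37 left).
Mar has 31 days (6 left).
6 days into Apr → Apr 6, 1999.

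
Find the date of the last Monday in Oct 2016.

The first Monday of Oct 2016 is Oct 3.
Oct 2016 has 31 days. Adding weeks: 3, 10, 17, 24, 31 — the last one ≤ 31 is the 31st.

Oct 31, 2016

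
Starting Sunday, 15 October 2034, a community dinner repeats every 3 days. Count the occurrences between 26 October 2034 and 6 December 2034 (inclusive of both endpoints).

14

Occurrences land 3·i days after 15 October 2034 for i = 0, 1, 2, …
26 October 2034 is 11 days after the start; 11 ÷ 3 = 3 remainder 2; since the remainder is 2, round up to i = 4. First occurrence in the window: #5 on 27 October 2034 (4×3 = 12 days in).
6 December 2034 is 52 days after the start; 52 ÷ 3 = 17 remainder 1. Last occurrence in the window: #18 on 5 December 2034.
Occurrences #5 through #18: 14 in total.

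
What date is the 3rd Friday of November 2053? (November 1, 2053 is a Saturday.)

November 21, 2053

November 2053 begins on a Saturday, so the first Friday is November 7 (6 days later).
The 3rd Friday is 2 weeks later: 7 + 14 = 21.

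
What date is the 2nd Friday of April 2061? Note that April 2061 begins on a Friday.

April 2061 begins on a Friday, so the first Friday is April 1.
The 2nd Friday is 1 weeks later: 1 + 7 = 8.

April 8, 2061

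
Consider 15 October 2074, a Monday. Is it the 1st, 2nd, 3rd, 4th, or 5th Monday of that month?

Day 15 falls in week ⌈15/7⌉ of the month.
Days 1–7 hold the 1st Monday, 8–14 the 2nd, 15–21 the 3rd, 22–28 the 4th, 29–31 the 5th.
15 is in the range for the 3rd.

3rd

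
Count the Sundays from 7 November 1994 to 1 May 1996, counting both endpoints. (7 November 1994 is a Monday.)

77

7 November 1994 is a Monday; the first Sunday on or after it is 13 November 1994 (6 days later).
From 13 November 1994 to 1 May 1996: 48 + 365 + 122 = 535 days (rest of 1994, 1995, to 1 May 1996 in 1996).
535 ÷ 7 = 76 full weeks with remainder 3, so 76 more Sundays after the first → 77.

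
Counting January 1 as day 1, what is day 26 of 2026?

26 into January → January 26.

26 January 2026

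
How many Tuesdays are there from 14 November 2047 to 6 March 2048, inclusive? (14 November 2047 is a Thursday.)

14 November 2047 is a Thursday; the first Tuesday on or after it is 19 November 2047 (5 days later).
From 19 November 2047 to 6 March 2048: 11 + 31 + 31 + 29 + 6 = 108 days (rest of November, December, January, February, March).
108 ÷ 7 = 15 full weeks with remainder 3, so 15 more Tuesdays after the first → 16.

16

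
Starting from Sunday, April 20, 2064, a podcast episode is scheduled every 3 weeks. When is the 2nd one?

May 11, 2064

The 2nd occurrence is 1 interval after the first: 1 × 21 = 21 days after April 20, 2064.
April has 30 days — 10 days to the end of April leaves 11.
11 days into May → May 11, 2064.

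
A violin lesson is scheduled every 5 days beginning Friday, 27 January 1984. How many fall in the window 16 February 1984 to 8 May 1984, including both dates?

17

Occurrences land 5·i days after 27 January 1984 for i = 0, 1, 2, …
16 February 1984 is 20 days after the start; 20 ÷ 5 = 4 remainder 0. First occurrence in the window: #5 on 16 February 1984 (4×5 = 20 days in).
8 May 1984 is 102 days after the start; 102 ÷ 5 = 20 remainder 2. Last occurrence in the window: #21 on 6 May 1984.
Occurrences #5 through #21: 17 in total.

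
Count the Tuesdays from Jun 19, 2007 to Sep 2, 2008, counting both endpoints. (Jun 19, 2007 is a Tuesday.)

64

Jun 19, 2007 is a Tuesday; the first Tuesday on or after it is Jun 19, 2007.
From Jun 19, 2007 to Sep 2, 2008: 195 + 246 = 441 days (rest of 2007, to Sep 2, 2008 in 2008).
441 ÷ 7 = 63 full weeks with remainder 0, so 63 more Tuesdays after the first → 64.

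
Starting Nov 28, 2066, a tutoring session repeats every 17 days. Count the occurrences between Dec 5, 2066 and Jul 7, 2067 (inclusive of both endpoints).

13

Occurrences land 17·i days after Nov 28, 2066 for i = 0, 1, 2, …
Dec 5, 2066 is 7 days after the start; 7 ÷ 17 = 0 remainder 7; since the remainder is 7, round up to i = 1. First occurrence in the window: #2 on Dec 15, 2066 (1×17 = 17 days in).
Jul 7, 2067 is 221 days after the start; 221 ÷ 17 = 13 remainder 0. Last occurrence in the window: #14 on Jul 7, 2067.
Occurrences #2 through #14: 13 in total.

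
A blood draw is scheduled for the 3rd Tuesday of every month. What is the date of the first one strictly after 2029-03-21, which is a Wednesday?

March 2029 starts on a Thursday; its first Tuesday is the 6th, so the 3rd Tuesday is the 20th — 2029-03-20.
That is not after 2029-03-21, so look at April 2029.
April 2029 starts on a Sunday; its first Tuesday is the 3rd, so the 3rd Tuesday is the 17th — 2029-04-17.

2029-04-17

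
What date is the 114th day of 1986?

1986-04-24

January has 31 days (114 − 31 = 83 remain).
February has 28 days (83 − 28 = 55 remain).
March has 31 days (55 − 31 = 24 remain).
24 into April → April 24.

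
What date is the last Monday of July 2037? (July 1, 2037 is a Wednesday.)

July 2037 begins on a Wednesday, so the first Monday is July 6 (5 days later).
July 2037 has 31 days. Adding weeks: 6, 13, 20, 27 — the last one ≤ 31 is the 27th.

27 July 2037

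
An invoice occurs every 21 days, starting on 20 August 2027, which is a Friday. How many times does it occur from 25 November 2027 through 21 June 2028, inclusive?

10

Occurrences land 21·i days after 20 August 2027 for i = 0, 1, 2, …
25 November 2027 is 97 days after the start; 97 ÷ 21 = 4 remainder 13; since the remainder is 13, round up to i = 5. First occurrence in the window: #6 on 3 December 2027 (5×21 = 105 days in).
21 June 2028 is 306 days after the start; 306 ÷ 21 = 14 remainder 12. Last occurrence in the window: #15 on 9 June 2028.
Occurrences #6 through #15: 10 in total.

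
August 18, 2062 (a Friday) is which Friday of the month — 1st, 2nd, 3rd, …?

Day 18 falls in week ⌈18/7⌉ of the month.
Days 1–7 hold the 1st Friday, 8–14 the 2nd, 15–21 the 3rd, 22–28 the 4th, 29–31 the 5th.
18 is in the range for the 3rd.

3rd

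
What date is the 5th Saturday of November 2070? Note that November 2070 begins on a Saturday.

November 2070 begins on a Saturday, so the first Saturday is November 1.
The 5th Saturday is 4 weeks later: 1 + 28 = 29.

2070-11-29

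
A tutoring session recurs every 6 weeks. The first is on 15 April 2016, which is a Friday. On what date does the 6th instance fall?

The 6th occurrence is 5 intervals after the first: 5 × 42 = 210 days after 15 April 2016.
April has 30 days — 15 days to the end of April leaves 195.
May has 31 days (164 left).
June has 30 days (134 left).
July has 31 days (103 left).
August has 31 days (72 left).
September has 30 days (42 left).
October has 31 days (11 left).
11 days into November → 11 November 2016.

11 November 2016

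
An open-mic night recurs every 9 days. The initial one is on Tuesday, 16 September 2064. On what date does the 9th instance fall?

The 9th occurrence is 8 intervals after the first: 8 × 9 = 72 days after 16 September 2064.
September has 30 days — 14 days to the end of September leaves 58.
October has 31 days (27 left).
27 days into November → 27 November 2064.

27 November 2064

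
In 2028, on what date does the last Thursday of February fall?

February 2028 begins on a Tuesday, so the first Thursday is February 3 (2 days later).
February 2028 has 29 days. Adding weeks: 3, 10, 17, 24 — the last one ≤ 29 is the 24th.

24 February 2028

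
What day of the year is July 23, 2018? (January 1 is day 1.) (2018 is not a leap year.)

204

Days in months before July: 31 + 28 + 31 + 30 + 31 + 30 = 181.
Plus 23 days into July → day 204.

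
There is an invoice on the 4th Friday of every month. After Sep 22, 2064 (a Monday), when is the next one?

Sep 26, 2064

Sep 2064 starts on a Monday; its first Friday is the 5th, so the 4th Friday is the 26th — Sep 26, 2064.
Sep 26, 2064 is after Sep 22, 2064, so that is the next one.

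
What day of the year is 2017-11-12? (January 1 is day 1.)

316

Days in months before November: 31 + 28 + 31 + 30 + 31 + 30 + 31 + 31 + 30 + 31 = 304.
Plus 12 days into November → day 316.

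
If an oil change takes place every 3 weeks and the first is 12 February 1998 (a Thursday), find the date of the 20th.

18 March 1999

The 20th occurrence is 19 intervals after the first: 19 × 21 = 399 days after 12 February 1998.
February has 28 days — 16 days to the end of February leaves 383.
March has 31 days (352 left).
April has 30 days (322 left).
May has 31 days (291 left).
June has 30 days (261 left).
July has 31 days (230 left).
August has 31 days (199 left).
September has 30 days (169 left).
October has 31 days (138 left).
November has 30 days (108 left).
December has 31 days (77 left).
January has 31 days (46 left).
February has 28 days (18 left).
18 days into March → 18 March 1999.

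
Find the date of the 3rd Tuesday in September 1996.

17 September 1996

The first Tuesday of September 1996 is September 3.
The 3rd Tuesday is 2 weeks later: 3 + 14 = 17.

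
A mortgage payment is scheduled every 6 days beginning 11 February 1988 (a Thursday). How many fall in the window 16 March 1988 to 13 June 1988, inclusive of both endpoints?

15

Occurrences land 6·i days after 11 February 1988 for i = 0, 1, 2, …
16 March 1988 is 34 days after the start; 34 ÷ 6 = 5 remainder 4; since the remainder is 4, round up to i = 6. First occurrence in the window: #7 on 18 March 1988 (6×6 = 36 days in).
13 June 1988 is 123 days after the start; 123 ÷ 6 = 20 remainder 3. Last occurrence in the window: #21 on 10 June 1988.
Occurrences #7 through #21: 15 in total.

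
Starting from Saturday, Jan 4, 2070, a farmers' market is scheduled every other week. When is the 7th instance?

The 7th occurrence is 6 intervals after the first: 6 × 14 = 84 days after Jan 4, 2070.
Jan has 31 days — 27 days to the end of Jan leaves 57.
Feb has 28 days (29 left).
29 days into Mar → Mar 29, 2070.

Mar 29, 2070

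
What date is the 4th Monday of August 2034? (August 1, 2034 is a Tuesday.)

August 2034 begins on a Tuesday, so the first Monday is August 7 (6 days later).
The 4th Monday is 3 weeks later: 7 + 21 = 28.

2034-08-28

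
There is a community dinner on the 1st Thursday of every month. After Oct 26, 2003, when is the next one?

Nov 6, 2003

Oct 2003 starts on a Wednesday, so its 1st Thursday is Oct 2, 2003 (1 day in).
That is not after Oct 26, 2003, so look at Nov 2003.
Nov 2003 starts on a Saturday, so its 1st Thursday is Nov 6, 2003 (5 days in).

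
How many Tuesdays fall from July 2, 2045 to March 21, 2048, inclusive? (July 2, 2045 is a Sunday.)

July 2, 2045 is a Sunday; the first Tuesday on or after it is July 4, 2045 (2 days later).
From July 4, 2045 to March 21, 2048: 180 + 365 + 365 + 81 = 991 days (rest of 2045, 2046, 2047, to March 21, 2048 in 2048).
991 ÷ 7 = 141 full weeks with remainder 4, so 141 more Tuesdays after the first → 142.

142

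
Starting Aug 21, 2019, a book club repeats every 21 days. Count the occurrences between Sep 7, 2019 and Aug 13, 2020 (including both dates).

Occurrences land 21·i days after Aug 21, 2019 for i = 0, 1, 2, …
Sep 7, 2019 is 17 days after the start; 17 ÷ 21 = 0 remainder 17; since the remainder is 17, round up to i = 1. First occurrence in the window: #2 on Sep 11, 2019 (1×21 = 21 days in).
Aug 13, 2020 is 358 days after the start; 358 ÷ 21 = 17 remainder 1. Last occurrence in the window: #18 on Aug 12, 2020.
Occurrences #2 through #18: 17 in total.

17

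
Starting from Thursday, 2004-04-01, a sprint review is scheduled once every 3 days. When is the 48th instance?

2004-08-20

The 48th occurrence is 47 intervals after the first: 47 × 3 = 141 days after 2004-04-01.
April has 30 days — 29 days to the end of April leaves 112.
May has 31 days (81 left).
June has 30 days (51 left).
July has 31 days (20 left).
20 days into August → 2004-08-20.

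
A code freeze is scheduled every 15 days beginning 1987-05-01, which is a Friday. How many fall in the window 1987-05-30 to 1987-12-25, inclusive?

Occurrences land 15·i days after 1987-05-01 for i = 0, 1, 2, …
1987-05-30 is 29 days after the start; 29 ÷ 15 = 1 remainder 14; since the remainder is 14, round up to i = 2. First occurrence in the window: #3 on 1987-05-31 (2×15 = 30 days in).
1987-12-25 is 238 days after the start; 238 ÷ 15 = 15 remainder 13. Last occurrence in the window: #16 on 1987-12-12.
Occurrences #3 through #16: 14 in total.

14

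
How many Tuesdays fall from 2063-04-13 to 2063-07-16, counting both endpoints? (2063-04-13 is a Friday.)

13

2063-04-13 is a Friday; the first Tuesday on or after it is 2063-04-17 (4 days later).
From 2063-04-17 to 2063-07-16: 13 + 31 + 30 + 16 = 90 days (rest of April, May, June, July).
90 ÷ 7 = 12 full weeks with remainder 6, so 12 more Tuesdays after the first → 13.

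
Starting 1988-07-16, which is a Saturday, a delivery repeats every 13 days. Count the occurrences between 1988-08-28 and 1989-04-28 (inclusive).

Occurrences land 13·i days after 1988-07-16 for i = 0, 1, 2, …
1988-08-28 is 43 days after the start; 43 ÷ 13 = 3 remainder 4; since the remainder is 4, round up to i = 4. First occurrence in the window: #5 on 1988-09-06 (4×13 = 52 days in).
1989-04-28 is 286 days after the start; 286 ÷ 13 = 22 remainder 0. Last occurrence in the window: #23 on 1989-04-28.
Occurrences #5 through #23: 19 in total.

19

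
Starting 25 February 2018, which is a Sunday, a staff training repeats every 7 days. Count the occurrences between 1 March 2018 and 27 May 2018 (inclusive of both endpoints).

Occurrences land 7·i days after 25 February 2018 for i = 0, 1, 2, …
1 March 2018 is 4 days after the start; 4 ÷ 7 = 0 remainder 4; since the remainder is 4, round up to i = 1. First occurrence in the window: #2 on 4 March 2018 (1×7 = 7 days in).
27 May 2018 is 91 days after the start; 91 ÷ 7 = 13 remainder 0. Last occurrence in the window: #14 on 27 May 2018.
Occurrences #2 through #14: 13 in total.

13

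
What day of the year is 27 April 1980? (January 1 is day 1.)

118

Days in months before April: 31 + 29 + 31 = 91.
Plus 27 days into April → day 118.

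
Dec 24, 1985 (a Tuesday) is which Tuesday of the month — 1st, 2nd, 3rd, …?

4th

Day 24 falls in week ⌈24/7⌉ of the month.
Days 1–7 hold the 1st Tuesday, 8–14 the 2nd, 15–21 the 3rd, 22–28 the 4th, 29–31 the 5th.
24 is in the range for the 4th.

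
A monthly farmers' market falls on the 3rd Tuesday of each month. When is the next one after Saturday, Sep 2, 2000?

Sep 19, 2000

Sep 2000 starts on a Friday; its first Tuesday is the 5th, so the 3rd Tuesday is the 19th — Sep 19, 2000.
Sep 19, 2000 is after Sep 2, 2000, so that is the next one.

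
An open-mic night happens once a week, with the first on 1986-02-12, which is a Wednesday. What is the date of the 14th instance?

1986-05-14

The 14th occurrence is 13 intervals after the first: 13 × 7 = 91 days after 1986-02-12.
February has 28 days — 16 days to the end of February leaves 75.
March has 31 days (44 left).
April has 30 days (14 left).
14 days into May → 1986-05-14.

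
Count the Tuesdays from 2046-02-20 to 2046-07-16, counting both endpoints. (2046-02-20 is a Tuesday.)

21

2046-02-20 is a Tuesday; the first Tuesday on or after it is 2046-02-20.
From 2046-02-20 to 2046-07-16: 8 + 31 + 30 + 31 + 30 + 16 = 146 days (rest of February, March, April, May, June, July).
146 ÷ 7 = 20 full weeks with remainder 6, so 20 more Tuesdays after the first → 21.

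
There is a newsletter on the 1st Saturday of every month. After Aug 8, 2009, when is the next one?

Aug 2009 starts on a Saturday, so its 1st Saturday is Aug 1, 2009.
That is not after Aug 8, 2009, so look at Sep 2009.
Sep 2009 starts on a Tuesday, so its 1st Saturday is Sep 5, 2009 (4 days in).

Sep 5, 2009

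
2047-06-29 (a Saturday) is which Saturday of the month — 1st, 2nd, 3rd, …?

5th

Day 29 falls in week ⌈29/7⌉ of the month.
Days 1–7 hold the 1st Saturday, 8–14 the 2nd, 15–21 the 3rd, 22–28 the 4th, 29–31 the 5th.
29 is in the range for the 5th.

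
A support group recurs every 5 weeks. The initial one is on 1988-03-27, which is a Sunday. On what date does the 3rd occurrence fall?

The 3rd occurrence is 2 intervals after the first: 2 × 35 = 70 days after 1988-03-27.
March has 31 days — 4 days to the end of March leaves 66.
April has 30 days (36 left).
May has 31 days (5 left).
5 days into June → 1988-06-05.

1988-06-05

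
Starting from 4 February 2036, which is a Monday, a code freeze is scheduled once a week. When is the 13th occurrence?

28 April 2036

The 13th occurrence is 12 intervals after the first: 12 × 7 = 84 days after 4 February 2036.
February has 29 days — 25 days to the end of February leaves 59.
March has 31 days (28 left).
28 days into April → 28 April 2036.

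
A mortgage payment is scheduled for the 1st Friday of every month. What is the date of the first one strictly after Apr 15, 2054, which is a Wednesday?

May 1, 2054

Apr 2054 starts on a Wednesday, so its 1st Friday is Apr 3, 2054 (2 days in).
That is not after Apr 15, 2054, so look at May 2054.
May 2054 starts on a Friday, so its 1st Friday is May 1, 2054.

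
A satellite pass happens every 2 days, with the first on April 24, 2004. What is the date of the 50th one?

July 31, 2004

The 50th occurrence is 49 intervals after the first: 49 × 2 = 98 days after April 24, 2004.
April has 30 days — 6 days to the end of April leaves 92.
May has 31 days (61 left).
June has 30 days (31 left).
31 days into July → July 31, 2004.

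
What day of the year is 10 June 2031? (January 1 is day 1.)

161

Days in months before June: 31 + 28 + 31 + 30 + 31 = 151.
Plus 10 days into June → day 161.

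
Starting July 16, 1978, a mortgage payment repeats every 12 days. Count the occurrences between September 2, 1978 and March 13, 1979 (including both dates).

17

Occurrences land 12·i days after July 16, 1978 for i = 0, 1, 2, …
September 2, 1978 is 48 days after the start; 48 ÷ 12 = 4 remainder 0. First occurrence in the window: #5 on September 2, 1978 (4×12 = 48 days in).
March 13, 1979 is 240 days after the start; 240 ÷ 12 = 20 remainder 0. Last occurrence in the window: #21 on March 13, 1979.
Occurrences #5 through #21: 17 in total.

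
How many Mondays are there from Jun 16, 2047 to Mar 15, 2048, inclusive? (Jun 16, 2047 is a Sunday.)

39

Jun 16, 2047 is a Sunday; the first Monday on or after it is Jun 17, 2047 (1 day later).
From Jun 17, 2047 to Mar 15, 2048: 13 + 31 + 31 + 30 + 31 + 30 + 31 + 31 + 29 + 15 = 272 days (rest of Jun, Jul, Aug, Sep, Oct, Nov, Dec, Jan, Feb, Mar).
272 ÷ 7 = 38 full weeks with remainder 6, so 38 more Mondays after the first → 39.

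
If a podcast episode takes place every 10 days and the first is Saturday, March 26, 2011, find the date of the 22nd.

The 22nd occurrence is 21 intervals after the first: 21 × 10 = 210 days after March 26, 2011.
March has 31 days — 5 days to the end of March leaves 205.
April has 30 days (175 left).
May has 31 days (144 left).
June has 30 days (114 left).
July has 31 days (83 left).
August has 31 days (52 left).
September has 30 days (22 left).
22 days into October → October 22, 2011.

October 22, 2011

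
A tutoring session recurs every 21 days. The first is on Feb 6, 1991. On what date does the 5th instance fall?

The 5th occurrence is 4 intervals after the first: 4 × 21 = 84 days after Feb 6, 1991.
Feb has 28 days — 22 days to the end of Feb leaves 62.
Mar has 31 days (31 left).
Apr has 30 days (1 left).
1 day into May → May 1, 1991.

May 1, 1991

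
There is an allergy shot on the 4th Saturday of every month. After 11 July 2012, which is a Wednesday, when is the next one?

July 2012 starts on a Sunday; its first Saturday is the 7th, so the 4th Saturday is the 28th — 28 July 2012.
28 July 2012 is after 11 July 2012, so that is the next one.

28 July 2012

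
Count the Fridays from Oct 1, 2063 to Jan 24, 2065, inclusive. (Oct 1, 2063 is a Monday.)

69

Oct 1, 2063 is a Monday; the first Friday on or after it is Oct 5, 2063 (4 days later).
From Oct 5, 2063 to Jan 24, 2065: 87 + 366 + 24 = 477 days (rest of 2063, 2064, to Jan 24, 2065 in 2065).
477 ÷ 7 = 68 full weeks with remainder 1, so 68 more Fridays after the first → 69.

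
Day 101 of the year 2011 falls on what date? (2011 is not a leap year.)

2011-04-11

January has 31 days (101 − 31 = 70 remain).
February has 28 days (70 − 28 = 42 remain).
March has 31 days (42 − 31 = 11 remain).
11 into April → April 11.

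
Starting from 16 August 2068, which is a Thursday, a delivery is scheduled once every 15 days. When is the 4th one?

30 September 2068

The 4th occurrence is 3 intervals after the first: 3 × 15 = 45 days after 16 August 2068.
August has 31 days — 15 days to the end of August leaves 30.
30 days into September → 30 September 2068.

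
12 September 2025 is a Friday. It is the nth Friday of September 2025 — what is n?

Day 12 falls in week ⌈12/7⌉ of the month.
Days 1–7 hold the 1st Friday, 8–14 the 2nd, 15–21 the 3rd, 22–28 the 4th, 29–31 the 5th.
12 is in the range for the 2nd.

2nd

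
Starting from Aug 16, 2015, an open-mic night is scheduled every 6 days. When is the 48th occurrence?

May 24, 2016

The 48th occurrence is 47 intervals after the first: 47 × 6 = 282 days after Aug 16, 2015.
Aug has 31 days — 15 days to the end of Aug leaves 267.
Sep has 30 days (237 left).
Oct has 31 days (206 left).
Nov has 30 days (176 left).
Dec has 31 days (145 left).
Jan has 31 days (114 left).
Feb has 29 days (85 left).
Mar has 31 days (54 left).
Apr has 30 days (24 left).
24 days into May → May 24, 2016.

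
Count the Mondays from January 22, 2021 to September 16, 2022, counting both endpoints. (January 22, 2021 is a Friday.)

86

January 22, 2021 is a Friday; the first Monday on or after it is January 25, 2021 (3 days later).
From January 25, 2021 to September 16, 2022: 340 + 259 = 599 days (rest of 2021, to September 16, 2022 in 2022).
599 ÷ 7 = 85 full weeks with remainder 4, so 85 more Mondays after the first → 86.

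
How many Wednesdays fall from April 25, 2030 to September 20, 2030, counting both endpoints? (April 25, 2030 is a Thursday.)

21

April 25, 2030 is a Thursday; the first Wednesday on or after it is May 1, 2030 (6 days later).
From May 1, 2030 to September 20, 2030: 30 + 30 + 31 + 31 + 20 = 142 days (rest of May, June, July, August, September).
142 ÷ 7 = 20 full weeks with remainder 2, so 20 more Wednesdays after the first → 21.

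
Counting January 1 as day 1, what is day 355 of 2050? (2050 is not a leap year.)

December 21, 2050

January has 31 days (355 − 31 = 324 remain).
February has 28 days (324 − 28 = 296 remain).
March has 31 days (296 − 31 = 265 remain).
April has 30 days (265 − 30 = 235 remain).
May has 31 days (235 − 31 = 204 remain).
June has 30 days (204 − 30 = 174 remain).
July has 31 days (174 − 31 = 143 remain).
August has 31 days (143 − 31 = 112 remain).
September has 30 days (112 − 30 = 82 remain).
October has 31 days (82 − 31 = 51 remain).
November has 30 days (51 − 30 = 21 remain).
21 into December → December 21.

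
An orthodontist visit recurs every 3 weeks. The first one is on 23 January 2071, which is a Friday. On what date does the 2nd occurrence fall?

The 2nd occurrence is 1 interval after the first: 1 × 21 = 21 days after 23 January 2071.
January has 31 days — 8 days to the end of January leaves 13.
13 days into February → 13 February 2071.

13 February 2071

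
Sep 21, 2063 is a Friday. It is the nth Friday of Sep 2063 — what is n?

Day 21 falls in week ⌈21/7⌉ of the month.
Days 1–7 hold the 1st Friday, 8–14 the 2nd, 15–21 the 3rd, 22–28 the 4th, 29–31 the 5th.
21 is in the range for the 3rd.

3rd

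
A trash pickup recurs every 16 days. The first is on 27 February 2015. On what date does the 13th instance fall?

The 13th occurrence is 12 intervals after the first: 12 × 16 = 192 days after 27 February 2015.
February has 28 days — 1 day to the end of February leaves 191.
March has 31 days (160 left).
April has 30 days (130 left).
May has 31 days (99 left).
June has 30 days (69 left).
July has 31 days (38 left).
August has 31 days (7 left).
7 days into September → 7 September 2015.

7 September 2015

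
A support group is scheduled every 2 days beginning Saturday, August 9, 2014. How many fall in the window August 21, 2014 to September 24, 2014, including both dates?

Occurrences land 2·i days after August 9, 2014 for i = 0, 1, 2, …
August 21, 2014 is 12 days after the start; 12 ÷ 2 = 6 remainder 0. First occurrence in the window: #7 on August 21, 2014 (6×2 = 12 days in).
September 24, 2014 is 46 days after the start; 46 ÷ 2 = 23 remainder 0. Last occurrence in the window: #24 on September 24, 2014.
Occurrences #7 through #24: 18 in total.

18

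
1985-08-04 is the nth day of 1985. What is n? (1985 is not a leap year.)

216

Days in months before August: 31 + 28 + 31 + 30 + 31 + 30 + 31 = 212.
Plus 4 days into August → day 216.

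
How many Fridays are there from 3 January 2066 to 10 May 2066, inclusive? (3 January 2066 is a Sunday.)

18

3 January 2066 is a Sunday; the first Friday on or after it is 8 January 2066 (5 days later).
From 8 January 2066 to 10 May 2066: 23 + 28 + 31 + 30 + 10 = 122 days (rest of January, February, March, April, May).
122 ÷ 7 = 17 full weeks with remainder 3, so 17 more Fridays after the first → 18.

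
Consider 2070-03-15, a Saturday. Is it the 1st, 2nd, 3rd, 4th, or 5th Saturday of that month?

3rd

Day 15 falls in week ⌈15/7⌉ of the month.
Days 1–7 hold the 1st Saturday, 8–14 the 2nd, 15–21 the 3rd, 22–28 the 4th, 29–31 the 5th.
15 is in the range for the 3rd.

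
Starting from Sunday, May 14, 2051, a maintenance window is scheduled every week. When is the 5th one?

June 11, 2051

The 5th occurrence is 4 intervals after the first: 4 × 7 = 28 days after May 14, 2051.
May has 31 days — 17 days to the end of May leaves 11.
11 days into June → June 11, 2051.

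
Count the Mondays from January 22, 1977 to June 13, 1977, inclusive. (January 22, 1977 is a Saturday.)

21

January 22, 1977 is a Saturday; the first Monday on or after it is January 24, 1977 (2 days later).
From January 24, 1977 to June 13, 1977: 7 + 28 + 31 + 30 + 31 + 13 = 140 days (rest of January, February, March, April, May, June).
140 ÷ 7 = 20 full weeks with remainder 0, so 20 more Mondays after the first → 21.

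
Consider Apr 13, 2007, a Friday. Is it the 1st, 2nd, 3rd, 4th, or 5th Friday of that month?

2nd

Day 13 falls in week ⌈13/7⌉ of the month.
Days 1–7 hold the 1st Friday, 8–14 the 2nd, 15–21 the 3rd, 22–28 the 4th, 29–31 the 5th.
13 is in the range for the 2nd.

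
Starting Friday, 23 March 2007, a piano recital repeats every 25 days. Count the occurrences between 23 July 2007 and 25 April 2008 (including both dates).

Occurrences land 25·i days after 23 March 2007 for i = 0, 1, 2, …
23 July 2007 is 122 days after the start; 122 ÷ 25 = 4 remainder 22; since the remainder is 22, round up to i = 5. First occurrence in the window: #6 on 26 July 2007 (5×25 = 125 days in).
25 April 2008 is 399 days after the start; 399 ÷ 25 = 15 remainder 24. Last occurrence in the window: #16 on 1 April 2008.
Occurrences #6 through #16: 11 in total.

11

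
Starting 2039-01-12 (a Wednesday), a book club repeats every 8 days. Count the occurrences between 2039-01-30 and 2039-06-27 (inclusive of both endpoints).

18

Occurrences land 8·i days after 2039-01-12 for i = 0, 1, 2, …
2039-01-30 is 18 days after the start; 18 ÷ 8 = 2 remainder 2; since the remainder is 2, round up to i = 3. First occurrence in the window: #4 on 2039-02-05 (3×8 = 24 days in).
2039-06-27 is 166 days after the start; 166 ÷ 8 = 20 remainder 6. Last occurrence in the window: #21 on 2039-06-21.
Occurrences #4 through #21: 18 in total.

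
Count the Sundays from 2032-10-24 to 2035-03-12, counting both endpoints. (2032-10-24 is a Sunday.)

2032-10-24 is a Sunday; the first Sunday on or after it is 2032-10-24.
From 2032-10-24 to 2035-03-12: 68 + 365 + 365 + 71 = 869 days (rest of 2032, 2033, 2034, to 2035-03-12 in 2035).
869 ÷ 7 = 124 full weeks with remainder 1, so 124 more Sundays after the first → 125.

125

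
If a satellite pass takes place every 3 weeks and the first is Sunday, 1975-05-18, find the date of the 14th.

1976-02-15

The 14th occurrence is 13 intervals after the first: 13 × 21 = 273 days after 1975-05-18.
May has 31 days — 13 days to the end of May leaves 260.
June has 30 days (230 left).
July has 31 days (199 left).
August has 31 days (168 left).
September has 30 days (138 left).
October has 31 days (107 left).
November has 30 days (77 left).
December has 31 days (46 left).
January has 31 days (15 left).
15 days into February → 1976-02-15.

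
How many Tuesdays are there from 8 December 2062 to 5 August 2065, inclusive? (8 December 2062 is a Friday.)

139

8 December 2062 is a Friday; the first Tuesday on or after it is 12 December 2062 (4 days later).
From 12 December 2062 to 5 August 2065: 19 + 365 + 366 + 217 = 967 days (rest of 2062, 2063, 2064, to 5 August 2065 in 2065).
967 ÷ 7 = 138 full weeks with remainder 1, so 138 more Tuesdays after the first → 139.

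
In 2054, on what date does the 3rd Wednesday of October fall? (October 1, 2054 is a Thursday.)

October 2054 begins on a Thursday, so the first Wednesday is October 7 (6 days later).
The 3rd Wednesday is 2 weeks later: 7 + 14 = 21.

2054-10-21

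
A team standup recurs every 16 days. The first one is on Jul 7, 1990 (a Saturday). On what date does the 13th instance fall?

The 13th occurrence is 12 intervals after the first: 12 × 16 = 192 days after Jul 7, 1990.
Jul has 31 days — 24 days to the end of Jul leaves 168.
Aug has 31 days (137 left).
Sep has 30 days (107 left).
Oct has 31 days (76 left).
Nov has 30 days (46 left).
Dec has 31 days (15 left).
15 days into Jan → Jan 15, 1991.

Jan 15, 1991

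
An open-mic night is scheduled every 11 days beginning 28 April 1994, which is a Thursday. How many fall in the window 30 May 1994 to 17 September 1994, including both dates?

10

Occurrences land 11·i days after 28 April 1994 for i = 0, 1, 2, …
30 May 1994 is 32 days after the start; 32 ÷ 11 = 2 remainder 10; since the remainder is 10, round up to i = 3. First occurrence in the window: #4 on 31 May 1994 (3×11 = 33 days in).
17 September 1994 is 142 days after the start; 142 ÷ 11 = 12 remainder 10. Last occurrence in the window: #13 on 7 September 1994.
Occurrences #4 through #13: 10 in total.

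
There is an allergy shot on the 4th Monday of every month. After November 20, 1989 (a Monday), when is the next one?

November 1989 starts on a Wednesday; its first Monday is the 6th, so the 4th Monday is the 27th — November 27, 1989.
November 27, 1989 is after November 20, 1989, so that is the next one.

November 27, 1989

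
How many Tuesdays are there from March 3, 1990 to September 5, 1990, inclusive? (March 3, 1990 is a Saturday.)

March 3, 1990 is a Saturday; the first Tuesday on or after it is March 6, 1990 (3 days later).
From March 6, 1990 to September 5, 1990: 25 + 30 + 31 + 30 + 31 + 31 + 5 = 183 days (rest of March, April, May, June, July, August, September).
183 ÷ 7 = 26 full weeks with remainder 1, so 26 more Tuesdays after the first → 27.

27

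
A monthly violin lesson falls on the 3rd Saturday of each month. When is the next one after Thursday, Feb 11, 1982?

Feb 20, 1982

Feb 1982 starts on a Monday; its first Saturday is the 6th, so the 3rd Saturday is the 20th — Feb 20, 1982.
Feb 20, 1982 is after Feb 11, 1982, so that is the next one.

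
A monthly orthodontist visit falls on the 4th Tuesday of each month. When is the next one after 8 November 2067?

November 2067 starts on a Tuesday; its first Tuesday is the 1st, so the 4th Tuesday is the 22nd — 22 November 2067.
22 November 2067 is after 8 November 2067, so that is the next one.

22 November 2067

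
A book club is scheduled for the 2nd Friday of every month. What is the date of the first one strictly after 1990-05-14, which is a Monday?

May 1990 starts on a Tuesday; its first Friday is the 4th, so the 2nd Friday is the 11th — 1990-05-11.
That is not after 1990-05-14, so look at June 1990.
June 1990 starts on a Friday; its first Friday is the 1st, so the 2nd Friday is the 8th — 1990-06-08.

1990-06-08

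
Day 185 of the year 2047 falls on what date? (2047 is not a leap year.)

January has 31 days (185 − 31 = 154 remain).
February has 28 days (154 − 28 = 126 remain).
March has 31 days (126 − 31 = 95 remain).
April has 30 days (95 − 30 = 65 remain).
May has 31 days (65 − 31 = 34 remain).
June has 30 days (34 − 30 = 4 remain).
4 into July → July 4.

2047-07-04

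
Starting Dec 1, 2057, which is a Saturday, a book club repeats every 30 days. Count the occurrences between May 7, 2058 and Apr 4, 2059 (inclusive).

11

Occurrences land 30·i days after Dec 1, 2057 for i = 0, 1, 2, …
May 7, 2058 is 157 days after the start; 157 ÷ 30 = 5 remainder 7; since the remainder is 7, round up to i = 6. First occurrence in the window: #7 on May 30, 2058 (6×30 = 180 days in).
Apr 4, 2059 is 489 days after the start; 489 ÷ 30 = 16 remainder 9. Last occurrence in the window: #17 on Mar 26, 2059.
Occurrences #7 through #17: 11 in total.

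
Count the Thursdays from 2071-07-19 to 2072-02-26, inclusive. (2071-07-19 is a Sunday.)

32

2071-07-19 is a Sunday; the first Thursday on or after it is 2071-07-23 (4 days later).
From 2071-07-23 to 2072-02-26: 8 + 31 + 30 + 31 + 30 + 31 + 31 + 26 = 218 days (rest of July, August, September, October, November, December, January, February).
218 ÷ 7 = 31 full weeks with remainder 1, so 31 more Thursdays after the first → 32.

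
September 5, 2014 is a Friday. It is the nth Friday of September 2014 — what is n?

1st

Day 5 falls in week ⌈5/7⌉ of the month.
Days 1–7 hold the 1st Friday, 8–14 the 2nd, 15–21 the 3rd, 22–28 the 4th, 29–31 the 5th.
5 is in the range for the 1st.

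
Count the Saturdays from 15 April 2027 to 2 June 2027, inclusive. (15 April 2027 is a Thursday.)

15 April 2027 is a Thursday; the first Saturday on or after it is 17 April 2027 (2 days later).
From 17 April 2027 to 2 June 2027: 13 + 31 + 2 = 46 days (rest of April, May, June).
46 ÷ 7 = 6 full weeks with remainder 4, so 6 more Saturdays after the first → 7.

7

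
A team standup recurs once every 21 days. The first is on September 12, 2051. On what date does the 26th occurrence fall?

February 18, 2053

The 26th occurrence is 25 intervals after the first: 25 × 21 = 525 days after September 12, 2051.
September has 30 days — 18 days to the end of September leaves 507.
From end of September to end of 2051 is 92 days (415 left).
2052 has 366 days (49 left).
January has 31 days (18 left).
18 days into February → February 18, 2053.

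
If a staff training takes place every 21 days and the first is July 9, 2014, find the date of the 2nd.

July 30, 2014

The 2nd occurrence is 1 interval after the first: 1 × 21 = 21 days after July 9, 2014.
21 days later is July 30, 2014.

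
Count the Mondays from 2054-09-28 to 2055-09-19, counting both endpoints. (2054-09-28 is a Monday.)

51

2054-09-28 is a Monday; the first Monday on or after it is 2054-09-28.
From 2054-09-28 to 2055-09-19: 94 + 262 = 356 days (rest of 2054, to 2055-09-19 in 2055).
356 ÷ 7 = 50 full weeks with remainder 6, so 50 more Mondays after the first → 51.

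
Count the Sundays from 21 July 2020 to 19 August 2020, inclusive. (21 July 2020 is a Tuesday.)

21 July 2020 is a Tuesday; the first Sunday on or after it is 26 July 2020 (5 days later).
From 26 July 2020 to 19 August 2020: 5 + 19 = 24 days (rest of July, August).
24 ÷ 7 = 3 full weeks with remainder 3, so 3 more Sundays after the first → 4.

4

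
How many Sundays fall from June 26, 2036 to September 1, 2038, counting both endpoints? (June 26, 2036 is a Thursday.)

June 26, 2036 is a Thursday; the first Sunday on or after it is June 29, 2036 (3 days later).
From June 29, 2036 to September 1, 2038: 185 + 365 + 244 = 794 days (rest of 2036, 2037, to September 1, 2038 in 2038).
794 ÷ 7 = 113 full weeks with remainder 3, so 113 more Sundays after the first → 114.

114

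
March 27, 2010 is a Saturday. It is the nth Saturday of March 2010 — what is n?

Day 27 falls in week ⌈27/7⌉ of the month.
Days 1–7 hold the 1st Saturday, 8–14 the 2nd, 15–21 the 3rd, 22–28 the 4th, 29–31 the 5th.
27 is in the range for the 4th.

4th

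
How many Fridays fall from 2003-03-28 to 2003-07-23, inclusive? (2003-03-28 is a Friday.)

17

2003-03-28 is a Friday; the first Friday on or after it is 2003-03-28.
From 2003-03-28 to 2003-07-23: 3 + 30 + 31 + 30 + 23 = 117 days (rest of March, April, May, June, July).
117 ÷ 7 = 16 full weeks with remainder 5, so 16 more Fridays after the first → 17.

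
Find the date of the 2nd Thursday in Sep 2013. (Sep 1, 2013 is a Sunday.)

Sep 12, 2013

Sep 2013 begins on a Sunday, so the first Thursday is Sep 5 (4 days later).
The 2nd Thursday is 1 weeks later: 5 + 7 = 12.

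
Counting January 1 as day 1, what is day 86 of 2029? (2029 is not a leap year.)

March 27, 2029

January has 31 days (86 − 31 = 55 remain).
February has 28 days (55 − 28 = 27 remain).
27 into March → March 27.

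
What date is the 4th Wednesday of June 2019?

June 26, 2019

June 2019 begins on a Saturday, so the first Wednesday is June 5 (4 days later).
The 4th Wednesday is 3 weeks later: 5 + 21 = 26.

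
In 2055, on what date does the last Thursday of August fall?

2055-08-26

The first Thursday of August 2055 is August 5.
August 2055 has 31 days. Adding weeks: 5, 12, 19, 26 — the last one ≤ 31 is the 26th.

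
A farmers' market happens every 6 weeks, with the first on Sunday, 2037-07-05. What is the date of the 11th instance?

2038-08-29

The 11th occurrence is 10 intervals after the first: 10 × 42 = 420 days after 2037-07-05.
July has 31 days — 26 days to the end of July leaves 394.
August has 31 days (363 left).
September has 30 days (333 left).
October has 31 days (302 left).
November has 30 days (272 left).
December has 31 days (241 left).
January has 31 days (210 left).
February has 28 days (182 left).
March has 31 days (151 left).
April has 30 days (121 left).
May has 31 days (90 left).
June has 30 days (60 left).
July has 31 days (29 left).
29 days into August → 2038-08-29.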